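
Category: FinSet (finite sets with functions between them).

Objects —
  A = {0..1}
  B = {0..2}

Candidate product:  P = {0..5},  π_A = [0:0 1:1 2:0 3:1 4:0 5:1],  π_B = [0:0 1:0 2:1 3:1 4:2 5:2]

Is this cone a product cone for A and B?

|A|·|B| = 2·3 = 6;  |P| = 6
Check the pairing map k ↦ (π_A(k), π_B(k)):
  0 : (0,0)
  1 : (1,0)
  2 : (0,1)
  3 : (1,1)
  4 : (0,2)
  5 : (1,2)
distinct pairs in image: 6 / 6 needed
  → bijection onto A×B; projections well-typed.

Answer: VALID PRODUCT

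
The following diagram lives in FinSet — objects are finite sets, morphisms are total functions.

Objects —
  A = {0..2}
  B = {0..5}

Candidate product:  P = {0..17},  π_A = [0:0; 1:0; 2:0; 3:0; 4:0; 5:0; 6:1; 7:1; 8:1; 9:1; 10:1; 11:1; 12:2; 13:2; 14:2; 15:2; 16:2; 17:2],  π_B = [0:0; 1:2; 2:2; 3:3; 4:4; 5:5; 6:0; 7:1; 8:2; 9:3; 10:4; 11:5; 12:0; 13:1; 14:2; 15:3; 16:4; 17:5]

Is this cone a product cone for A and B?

|A|·|B| = 3·6 = 18;  |P| = 18
Check the pairing map k ↦ (π_A(k), π_B(k)):
  0 : (0,0)
  1 : (0,2)
  2 : (0,2)  ✗ repeats pair of k=1
  3 : (0,3)
  4 : (0,4)
  5 : (0,5)
  6 : (1,0)
  7 : (1,1)
  8 : (1,2)
  9 : (1,3)
  10 : (1,4)
  11 : (1,5)
  12 : (2,0)
  13 : (2,1)
  14 : (2,2)
  15 : (2,3)
  16 : (2,4)
  17 : (2,5)
distinct pairs in image: 17 / 18 needed
  → (0,2) hit at k=1 and k=2

Answer: NOT A VALID PRODUCT — duplicate pair at indices 2,1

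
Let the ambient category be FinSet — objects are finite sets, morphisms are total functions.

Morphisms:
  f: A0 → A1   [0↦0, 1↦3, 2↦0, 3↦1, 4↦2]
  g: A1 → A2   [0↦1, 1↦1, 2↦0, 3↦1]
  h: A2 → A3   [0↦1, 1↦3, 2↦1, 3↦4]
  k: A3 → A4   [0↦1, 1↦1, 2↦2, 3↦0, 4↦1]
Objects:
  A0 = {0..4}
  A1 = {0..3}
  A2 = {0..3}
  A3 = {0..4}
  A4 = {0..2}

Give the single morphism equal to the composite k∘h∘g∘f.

Answer: [0↦0, 1↦0, 2↦0, 3↦0, 4↦1]

Derivation:
  0 f→0 g→1 h→3 k→0
  1 f→3 g→1 h→3 k→0
  2 f→0 g→1 h→3 k→0
  3 f→1 g→1 h→3 k→0
  4 f→2 g→0 h→1 k→1
⟦path⟧: [0↦0, 1↦0, 2↦0, 3↦0, 4↦1]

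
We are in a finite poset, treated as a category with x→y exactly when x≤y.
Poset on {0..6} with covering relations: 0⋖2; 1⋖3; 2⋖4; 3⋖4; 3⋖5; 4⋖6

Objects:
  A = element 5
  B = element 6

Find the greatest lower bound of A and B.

Answer: A∧B = 3

Derivation:
{x : x<=A ∧ x<=B} = {1,3}  (A=5, B=6)
  1 <= 3
  3 <= 3
glb = 3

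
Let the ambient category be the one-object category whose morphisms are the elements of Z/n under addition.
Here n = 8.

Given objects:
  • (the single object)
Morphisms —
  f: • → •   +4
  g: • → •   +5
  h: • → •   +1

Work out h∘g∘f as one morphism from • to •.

  0 +4≡4 +5≡1 +1≡2  (mod 8)
⟦path⟧: +2

Answer: +2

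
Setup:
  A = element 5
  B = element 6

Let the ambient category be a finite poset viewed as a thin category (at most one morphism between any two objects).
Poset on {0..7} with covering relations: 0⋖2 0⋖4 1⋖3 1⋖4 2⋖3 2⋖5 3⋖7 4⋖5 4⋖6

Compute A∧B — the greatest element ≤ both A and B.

Answer: A∧B = 4

Trace:
Lower bounds of A=5 and B=6: {0,1,4}
  0 ≤ 4
  1 ≤ 4
  4 ≤ 4
glb = 4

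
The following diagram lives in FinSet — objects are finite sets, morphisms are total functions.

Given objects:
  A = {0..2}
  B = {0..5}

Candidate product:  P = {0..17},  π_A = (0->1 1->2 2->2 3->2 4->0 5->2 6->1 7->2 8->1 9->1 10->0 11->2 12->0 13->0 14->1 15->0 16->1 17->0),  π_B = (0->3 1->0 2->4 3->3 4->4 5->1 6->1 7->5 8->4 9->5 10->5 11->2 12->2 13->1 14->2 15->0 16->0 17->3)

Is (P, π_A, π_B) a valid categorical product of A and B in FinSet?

|A|·|B| = 3·6 = 18;  |P| = 18
Check the pairing map k ↦ (π_A(k), π_B(k)):
  0 -> (1,3)
  1 -> (2,0)
  2 -> (2,4)
  3 -> (2,3)
  4 -> (0,4)
  5 -> (2,1)
  6 -> (1,1)
  7 -> (2,5)
  8 -> (1,4)
  9 -> (1,5)
  10 -> (0,5)
  11 -> (2,2)
  12 -> (0,2)
  13 -> (0,1)
  14 -> (1,2)
  15 -> (0,0)
  16 -> (1,0)
  17 -> (0,3)
distinct pairs in image: 18 / 18 needed
  → bijection onto A×B; projections well-typed.

Answer: VALID PRODUCT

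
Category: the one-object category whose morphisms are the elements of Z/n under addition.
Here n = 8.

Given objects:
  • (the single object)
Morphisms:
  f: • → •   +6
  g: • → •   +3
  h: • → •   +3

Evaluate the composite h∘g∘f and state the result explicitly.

  0 +6≡6 +3≡1 +3≡4  (mod 8)
composite: +4

Answer: +4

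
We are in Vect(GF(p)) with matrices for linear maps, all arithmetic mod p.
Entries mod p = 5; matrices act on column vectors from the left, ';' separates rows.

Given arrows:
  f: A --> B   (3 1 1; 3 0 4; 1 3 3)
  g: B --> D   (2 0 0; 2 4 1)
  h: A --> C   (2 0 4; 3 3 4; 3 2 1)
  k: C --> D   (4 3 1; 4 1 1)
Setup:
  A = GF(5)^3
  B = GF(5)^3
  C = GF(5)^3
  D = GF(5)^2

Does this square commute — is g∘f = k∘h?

Answer: DOES NOT COMMUTE

Derivation:
Path 1 = f;g:
  e0=[1,0,0] f-->[3,3,1] g-->[1,4]
  e1=[0,1,0] f-->[1,0,3] g-->[2,0]
  e2=[0,0,1] f-->[1,4,3] g-->[2,1]
  ⟦path⟧₁ = (1 2 2; 4 0 1)
Path 2 = h;k:
  e0=[1,0,0] h-->[2,3,3] k-->[0,4]
  e1=[0,1,0] h-->[0,3,2] k-->[1,0]
  e2=[0,0,1] h-->[4,4,1] k-->[4,1]
  ⟦path⟧₂ = (0 1 4; 4 0 1)
Equal? distinct morphisms ✗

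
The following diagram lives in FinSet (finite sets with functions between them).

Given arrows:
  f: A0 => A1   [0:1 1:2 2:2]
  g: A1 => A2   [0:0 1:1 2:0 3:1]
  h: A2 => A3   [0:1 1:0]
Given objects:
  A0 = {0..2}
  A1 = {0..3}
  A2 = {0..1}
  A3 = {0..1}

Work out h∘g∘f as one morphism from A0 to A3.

Answer: [0:0 1:1 2:1]

Trace:
  0 f=>1 g=>1 h=>0
  1 f=>2 g=>0 h=>1
  2 f=>2 g=>0 h=>1
result: [0:0 1:1 2:1]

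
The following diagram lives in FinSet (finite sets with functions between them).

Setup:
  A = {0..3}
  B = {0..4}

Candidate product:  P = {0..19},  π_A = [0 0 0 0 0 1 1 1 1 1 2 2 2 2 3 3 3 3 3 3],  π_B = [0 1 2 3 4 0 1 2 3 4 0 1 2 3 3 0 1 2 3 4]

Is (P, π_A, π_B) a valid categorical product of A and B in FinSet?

|A|·|B| = 4·5 = 20;  |P| = 20
Check the pairing map k ↦ (π_A(k), π_B(k)):
  0 -> (0,0)
  1 -> (0,1)
  2 -> (0,2)
  3 -> (0,3)
  4 -> (0,4)
  5 -> (1,0)
  6 -> (1,1)
  7 -> (1,2)
  8 -> (1,3)
  9 -> (1,4)
  10 -> (2,0)
  11 -> (2,1)
  12 -> (2,2)
  13 -> (2,3)
  14 -> (3,3)
  15 -> (3,0)
  16 -> (3,1)
  17 -> (3,2)
  18 -> (3,3)  ✗ repeats pair of k=14
  19 -> (3,4)
distinct pairs in image: 19 / 20 needed
  → (3,3) hit at k=14 and k=18

Answer: NOT A VALID PRODUCT — duplicate pair at indices 18,14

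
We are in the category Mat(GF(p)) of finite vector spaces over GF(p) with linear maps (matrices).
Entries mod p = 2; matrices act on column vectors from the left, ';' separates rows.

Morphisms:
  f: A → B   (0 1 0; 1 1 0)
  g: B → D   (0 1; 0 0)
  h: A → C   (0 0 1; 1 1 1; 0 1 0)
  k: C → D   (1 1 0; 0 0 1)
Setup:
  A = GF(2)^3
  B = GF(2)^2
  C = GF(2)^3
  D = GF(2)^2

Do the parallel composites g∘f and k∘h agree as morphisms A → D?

1) trace f;g:
  e0=[1,0,0] f→[0,1] g→[1,0]
  e1=[0,1,0] f→[1,1] g→[1,0]
  e2=[0,0,1] f→[0,0] g→[0,0]
  composite₁ = (1 1 0; 0 0 0)
2) trace h;k:
  e0=[1,0,0] h→[0,1,0] k→[1,0]
  e1=[0,1,0] h→[0,1,1] k→[1,1]
  e2=[0,0,1] h→[1,1,0] k→[0,0]
  composite₂ = (1 1 0; 0 1 0)
Equal? distinct morphisms ✗

Answer: DOES NOT COMMUTE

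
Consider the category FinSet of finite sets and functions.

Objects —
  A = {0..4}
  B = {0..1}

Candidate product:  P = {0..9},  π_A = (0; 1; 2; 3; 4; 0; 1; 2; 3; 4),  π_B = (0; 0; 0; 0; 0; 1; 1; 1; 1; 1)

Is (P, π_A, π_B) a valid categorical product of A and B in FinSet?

Answer: VALID PRODUCT

Trace:
|A|·|B| = 5·2 = 10;  |P| = 10
Check the pairing map k ↦ (π_A(k), π_B(k)):
  0 -> (0,0)
  1 -> (1,0)
  2 -> (2,0)
  3 -> (3,0)
  4 -> (4,0)
  5 -> (0,1)
  6 -> (1,1)
  7 -> (2,1)
  8 -> (3,1)
  9 -> (4,1)
distinct pairs in image: 10 / 10 needed
  → bijection onto A×B; projections well-typed.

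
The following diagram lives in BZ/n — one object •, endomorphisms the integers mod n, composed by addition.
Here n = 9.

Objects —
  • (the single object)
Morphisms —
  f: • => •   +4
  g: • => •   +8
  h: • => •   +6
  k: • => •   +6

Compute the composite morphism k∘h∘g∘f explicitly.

  0 +4≡4 +8≡3 +6≡0 +6≡6  (mod 9)
composite: +6

Answer: +6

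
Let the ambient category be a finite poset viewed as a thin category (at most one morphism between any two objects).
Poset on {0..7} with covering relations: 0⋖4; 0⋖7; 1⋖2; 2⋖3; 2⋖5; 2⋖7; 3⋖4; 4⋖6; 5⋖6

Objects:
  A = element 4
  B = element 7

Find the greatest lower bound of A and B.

Answer: NO MEET EXISTS

Derivation:
{x : x⊑A ∧ x⊑B} = {0,1,2}  (A=4, B=7)
  maximal lower bounds 0 and 2 are incomparable: neither 0⊑2 nor 2⊑0
→ no greatest lower bound exists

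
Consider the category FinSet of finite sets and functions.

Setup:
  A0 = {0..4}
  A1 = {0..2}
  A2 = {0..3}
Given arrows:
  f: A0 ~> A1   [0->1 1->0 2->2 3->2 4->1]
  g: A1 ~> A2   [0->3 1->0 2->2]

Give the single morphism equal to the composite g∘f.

  0 f~>1 g~>0
  1 f~>0 g~>3
  2 f~>2 g~>2
  3 f~>2 g~>2
  4 f~>1 g~>0
result: [0->0 1->3 2->2 3->2 4->0]

Answer: [0->0 1->3 2->2 3->2 4->0]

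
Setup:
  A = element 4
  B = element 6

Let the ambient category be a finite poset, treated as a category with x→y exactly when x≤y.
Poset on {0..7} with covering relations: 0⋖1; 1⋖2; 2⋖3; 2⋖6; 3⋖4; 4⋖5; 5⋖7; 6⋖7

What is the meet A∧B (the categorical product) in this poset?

Answer: A∧B = 2

Trace:
{x : x<=A ∧ x<=B} = {0,1,2}  (A=4, B=6)
  0 <= 2
  1 <= 2
  2 <= 2
glb = 2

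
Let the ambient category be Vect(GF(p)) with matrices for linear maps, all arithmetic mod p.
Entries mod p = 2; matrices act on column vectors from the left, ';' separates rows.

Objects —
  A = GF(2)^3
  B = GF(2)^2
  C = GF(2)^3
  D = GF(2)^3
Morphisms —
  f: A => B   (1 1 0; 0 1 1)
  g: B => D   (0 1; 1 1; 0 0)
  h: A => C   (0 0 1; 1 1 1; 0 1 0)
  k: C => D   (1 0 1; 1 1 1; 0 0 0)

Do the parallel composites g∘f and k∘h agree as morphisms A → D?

Answer: DOES NOT COMMUTE

Work:
Path 1 = f;g:
  e0=⟨1,0,0⟩ f=>⟨1,0⟩ g=>⟨0,1,0⟩
  e1=⟨0,1,0⟩ f=>⟨1,1⟩ g=>⟨1,0,0⟩
  e2=⟨0,0,1⟩ f=>⟨0,1⟩ g=>⟨1,1,0⟩
  result₁ = (0 1 1; 1 0 1; 0 0 0)
Path 2 = h;k:
  e0=⟨1,0,0⟩ h=>⟨0,1,0⟩ k=>⟨0,1,0⟩
  e1=⟨0,1,0⟩ h=>⟨0,1,1⟩ k=>⟨1,0,0⟩
  e2=⟨0,0,1⟩ h=>⟨1,1,0⟩ k=>⟨1,0,0⟩
  result₂ = (0 1 1; 1 0 0; 0 0 0)
Equal? differ; not commutative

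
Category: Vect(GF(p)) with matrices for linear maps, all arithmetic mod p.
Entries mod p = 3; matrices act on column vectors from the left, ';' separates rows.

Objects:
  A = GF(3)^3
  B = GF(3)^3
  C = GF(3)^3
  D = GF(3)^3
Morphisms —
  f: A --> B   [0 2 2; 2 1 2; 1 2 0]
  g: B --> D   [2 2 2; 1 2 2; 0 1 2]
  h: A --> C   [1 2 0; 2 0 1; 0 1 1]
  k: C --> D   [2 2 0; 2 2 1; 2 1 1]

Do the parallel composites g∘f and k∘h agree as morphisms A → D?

Answer: COMMUTES

Derivation:
1) trace f;g:
  e0=⟨1,0,0⟩ f-->⟨0,2,1⟩ g-->⟨0,0,1⟩
  e1=⟨0,1,0⟩ f-->⟨2,1,2⟩ g-->⟨1,2,2⟩
  e2=⟨0,0,1⟩ f-->⟨2,2,0⟩ g-->⟨2,0,2⟩
  ⟦path⟧₁ = [0 1 2; 0 2 0; 1 2 2]
2) trace h;k:
  e0=⟨1,0,0⟩ h-->⟨1,2,0⟩ k-->⟨0,0,1⟩
  e1=⟨0,1,0⟩ h-->⟨2,0,1⟩ k-->⟨1,2,2⟩
  e2=⟨0,0,1⟩ h-->⟨0,1,1⟩ k-->⟨2,0,2⟩
  ⟦path⟧₂ = [0 1 2; 0 2 0; 1 2 2]
Equal? same morphism ✓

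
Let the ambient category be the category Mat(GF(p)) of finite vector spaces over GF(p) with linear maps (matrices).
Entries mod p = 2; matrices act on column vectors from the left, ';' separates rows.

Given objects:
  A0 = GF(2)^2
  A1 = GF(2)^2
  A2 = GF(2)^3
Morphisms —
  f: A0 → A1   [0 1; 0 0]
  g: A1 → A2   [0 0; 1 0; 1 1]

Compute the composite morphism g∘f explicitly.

  e0=[1,0] f→[0,0] g→[0,0,0]
  e1=[0,1] f→[1,0] g→[0,1,1]
result: [0 0; 0 1; 0 1]

Answer: [0 0; 0 1; 0 1]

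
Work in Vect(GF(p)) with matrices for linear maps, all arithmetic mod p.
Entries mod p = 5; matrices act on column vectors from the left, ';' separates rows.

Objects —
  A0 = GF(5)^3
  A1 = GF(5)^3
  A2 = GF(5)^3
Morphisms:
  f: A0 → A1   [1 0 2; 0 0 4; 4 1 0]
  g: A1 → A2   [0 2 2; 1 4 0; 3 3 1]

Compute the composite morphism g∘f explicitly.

Answer: [3 2 3; 1 0 3; 2 1 3]

Trace:
  e0=⟨1,0,0⟩ f→⟨1,0,4⟩ g→⟨3,1,2⟩
  e1=⟨0,1,0⟩ f→⟨0,0,1⟩ g→⟨2,0,1⟩
  e2=⟨0,0,1⟩ f→⟨2,4,0⟩ g→⟨3,3,3⟩
result: [3 2 3; 1 0 3; 2 1 3]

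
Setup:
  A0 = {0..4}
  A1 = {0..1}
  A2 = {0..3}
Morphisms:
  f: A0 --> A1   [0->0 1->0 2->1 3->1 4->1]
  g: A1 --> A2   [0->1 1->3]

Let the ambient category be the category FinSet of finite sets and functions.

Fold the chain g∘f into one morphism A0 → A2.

  0 f-->0 g-->1
  1 f-->0 g-->1
  2 f-->1 g-->3
  3 f-->1 g-->3
  4 f-->1 g-->3
result: [0->1 1->1 2->3 3->3 4->3]

Answer: [0->1 1->1 2->3 3->3 4->3]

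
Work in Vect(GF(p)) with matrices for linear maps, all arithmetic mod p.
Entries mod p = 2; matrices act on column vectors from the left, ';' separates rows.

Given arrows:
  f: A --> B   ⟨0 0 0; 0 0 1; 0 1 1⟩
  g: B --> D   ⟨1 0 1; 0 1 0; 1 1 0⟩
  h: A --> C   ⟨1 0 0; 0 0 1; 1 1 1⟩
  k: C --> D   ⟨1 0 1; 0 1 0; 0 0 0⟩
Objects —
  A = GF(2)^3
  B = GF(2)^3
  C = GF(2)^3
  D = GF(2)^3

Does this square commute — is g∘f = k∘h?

Path 1 = f;g:
  e0=(1,0,0) f-->(0,0,0) g-->(0,0,0)
  e1=(0,1,0) f-->(0,0,1) g-->(1,0,0)
  e2=(0,0,1) f-->(0,1,1) g-->(1,1,1)
  result₁ = ⟨0 1 1; 0 0 1; 0 0 1⟩
Path 2 = h;k:
  e0=(1,0,0) h-->(1,0,1) k-->(0,0,0)
  e1=(0,1,0) h-->(0,0,1) k-->(1,0,0)
  e2=(0,0,1) h-->(0,1,1) k-->(1,1,0)
  result₂ = ⟨0 1 1; 0 0 1; 0 0 0⟩
Equal? NO — does not commute

Answer: DOES NOT COMMUTE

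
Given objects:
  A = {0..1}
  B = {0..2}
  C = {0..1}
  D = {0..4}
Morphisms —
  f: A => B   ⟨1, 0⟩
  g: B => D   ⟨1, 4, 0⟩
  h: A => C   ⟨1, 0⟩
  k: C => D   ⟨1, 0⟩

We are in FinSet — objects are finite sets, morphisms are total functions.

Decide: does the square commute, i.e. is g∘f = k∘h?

Along f;g (path 1):
  0 f=>1 g=>4
  1 f=>0 g=>1
  composite₁ = ⟨4, 1⟩
Along h;k (path 2):
  0 h=>1 k=>0
  1 h=>0 k=>1
  composite₂ = ⟨0, 1⟩
Equal? differ; not commutative

Answer: DOES NOT COMMUTE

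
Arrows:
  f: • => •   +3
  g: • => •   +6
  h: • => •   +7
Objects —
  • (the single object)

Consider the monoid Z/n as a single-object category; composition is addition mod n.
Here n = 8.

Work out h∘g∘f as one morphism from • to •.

  0 +3≡3 +6≡1 +7≡0  (mod 8)
result: +0

Answer: +0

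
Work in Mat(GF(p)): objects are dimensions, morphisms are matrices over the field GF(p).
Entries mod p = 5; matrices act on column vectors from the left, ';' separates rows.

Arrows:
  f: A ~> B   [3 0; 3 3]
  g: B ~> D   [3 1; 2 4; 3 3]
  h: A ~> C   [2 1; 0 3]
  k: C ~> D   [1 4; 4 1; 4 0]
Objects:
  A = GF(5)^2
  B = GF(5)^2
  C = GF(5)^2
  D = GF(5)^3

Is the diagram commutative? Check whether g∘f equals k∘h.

Along f;g (path 1):
  e0=[1,0] f~>[3,3] g~>[2,3,3]
  e1=[0,1] f~>[0,3] g~>[3,2,4]
  composite₁ = [2 3; 3 2; 3 4]
Along h;k (path 2):
  e0=[1,0] h~>[2,0] k~>[2,3,3]
  e1=[0,1] h~>[1,3] k~>[3,2,4]
  composite₂ = [2 3; 3 2; 3 4]
Equal? same morphism ✓

Answer: COMMUTES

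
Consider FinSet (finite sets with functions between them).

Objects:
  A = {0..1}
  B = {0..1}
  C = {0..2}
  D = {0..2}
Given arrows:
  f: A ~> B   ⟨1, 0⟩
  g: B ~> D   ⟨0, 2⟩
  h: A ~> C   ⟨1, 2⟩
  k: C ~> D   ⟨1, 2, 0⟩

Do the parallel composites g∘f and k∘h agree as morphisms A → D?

Answer: COMMUTES

Trace:
Path 1 = f;g:
  0 f~>1 g~>2
  1 f~>0 g~>0
  result₁ = ⟨2, 0⟩
Path 2 = h;k:
  0 h~>1 k~>2
  1 h~>2 k~>0
  result₂ = ⟨2, 0⟩
Equal? equal; square commutes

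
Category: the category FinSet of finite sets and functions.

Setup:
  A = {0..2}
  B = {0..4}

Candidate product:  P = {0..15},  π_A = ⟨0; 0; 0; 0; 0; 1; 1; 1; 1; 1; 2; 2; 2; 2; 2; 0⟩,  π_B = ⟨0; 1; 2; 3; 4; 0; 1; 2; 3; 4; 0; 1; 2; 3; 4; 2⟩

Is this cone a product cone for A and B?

|A|·|B| = 3·5 = 15;  |P| = 16
  → cardinalities differ; no bijection possible.

Answer: NOT A VALID PRODUCT — |P|=16 ≠ |A|·|B|=15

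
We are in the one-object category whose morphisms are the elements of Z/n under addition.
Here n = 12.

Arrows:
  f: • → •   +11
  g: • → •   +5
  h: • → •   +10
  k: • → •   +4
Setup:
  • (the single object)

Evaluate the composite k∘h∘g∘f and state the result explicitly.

Answer: +6

Derivation:
  0 +11≡11 +5≡4 +10≡2 +4≡6  (mod 12)
⟦path⟧: +6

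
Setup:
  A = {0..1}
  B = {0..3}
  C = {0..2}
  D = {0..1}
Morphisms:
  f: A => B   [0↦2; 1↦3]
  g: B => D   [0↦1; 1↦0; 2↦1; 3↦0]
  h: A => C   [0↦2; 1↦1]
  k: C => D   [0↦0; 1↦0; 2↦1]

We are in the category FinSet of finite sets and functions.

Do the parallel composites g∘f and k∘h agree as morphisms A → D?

Answer: COMMUTES

Derivation:
1) trace f;g:
  0 f=>2 g=>1
  1 f=>3 g=>0
  composite₁ = [0↦1; 1↦0]
2) trace h;k:
  0 h=>2 k=>1
  1 h=>1 k=>0
  composite₂ = [0↦1; 1↦0]
Equal? same morphism ✓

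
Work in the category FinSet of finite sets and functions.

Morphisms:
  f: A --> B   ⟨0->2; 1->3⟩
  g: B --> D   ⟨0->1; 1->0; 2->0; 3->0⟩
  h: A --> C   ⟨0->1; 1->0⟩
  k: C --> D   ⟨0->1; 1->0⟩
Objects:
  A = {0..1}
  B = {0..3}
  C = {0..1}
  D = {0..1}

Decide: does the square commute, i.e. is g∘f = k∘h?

1) trace f;g:
  0 f-->2 g-->0
  1 f-->3 g-->0
  ⟦path⟧₁ = ⟨0->0; 1->0⟩
2) trace h;k:
  0 h-->1 k-->0
  1 h-->0 k-->1
  ⟦path⟧₂ = ⟨0->0; 1->1⟩
Equal? differ; not commutative

Answer: DOES NOT COMMUTE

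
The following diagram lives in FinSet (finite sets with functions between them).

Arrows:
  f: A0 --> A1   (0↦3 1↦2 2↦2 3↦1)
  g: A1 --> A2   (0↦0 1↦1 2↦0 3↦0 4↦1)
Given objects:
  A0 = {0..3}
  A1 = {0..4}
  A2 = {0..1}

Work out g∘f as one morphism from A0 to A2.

Answer: (0↦0 1↦0 2↦0 3↦1)

Work:
  0 f-->3 g-->0
  1 f-->2 g-->0
  2 f-->2 g-->0
  3 f-->1 g-->1
⟦path⟧: (0↦0 1↦0 2↦0 3↦1)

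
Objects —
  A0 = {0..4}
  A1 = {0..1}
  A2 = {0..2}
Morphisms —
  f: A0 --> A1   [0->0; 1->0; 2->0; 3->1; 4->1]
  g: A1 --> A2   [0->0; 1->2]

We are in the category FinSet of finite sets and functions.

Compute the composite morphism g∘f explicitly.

  0 f-->0 g-->0
  1 f-->0 g-->0
  2 f-->0 g-->0
  3 f-->1 g-->2
  4 f-->1 g-->2
result: [0->0; 1->0; 2->0; 3->2; 4->2]

Answer: [0->0; 1->0; 2->0; 3->2; 4->2]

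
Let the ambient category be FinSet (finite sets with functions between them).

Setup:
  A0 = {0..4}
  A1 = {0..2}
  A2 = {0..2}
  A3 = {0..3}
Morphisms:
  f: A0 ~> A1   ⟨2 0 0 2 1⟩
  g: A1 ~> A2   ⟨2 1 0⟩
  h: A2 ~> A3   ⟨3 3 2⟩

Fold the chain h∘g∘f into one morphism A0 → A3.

Answer: ⟨3 2 2 3 3⟩

Derivation:
  0 f~>2 g~>0 h~>3
  1 f~>0 g~>2 h~>2
  2 f~>0 g~>2 h~>2
  3 f~>2 g~>0 h~>3
  4 f~>1 g~>1 h~>3
composite: ⟨3 2 2 3 3⟩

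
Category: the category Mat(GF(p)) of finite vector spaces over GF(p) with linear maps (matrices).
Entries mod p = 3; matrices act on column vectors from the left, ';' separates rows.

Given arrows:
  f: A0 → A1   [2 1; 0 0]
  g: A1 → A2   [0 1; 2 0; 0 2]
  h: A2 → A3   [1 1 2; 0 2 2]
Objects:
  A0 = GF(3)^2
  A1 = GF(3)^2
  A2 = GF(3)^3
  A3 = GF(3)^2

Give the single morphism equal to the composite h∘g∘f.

  e0=[1,0] f→[2,0] g→[0,1,0] h→[1,2]
  e1=[0,1] f→[1,0] g→[0,2,0] h→[2,1]
composite: [1 2; 2 1]

Answer: [1 2; 2 1]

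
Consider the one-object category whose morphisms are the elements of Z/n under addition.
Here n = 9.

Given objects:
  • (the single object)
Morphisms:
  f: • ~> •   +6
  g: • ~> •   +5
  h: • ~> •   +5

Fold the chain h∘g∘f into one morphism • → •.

Answer: +7

Trace:
  0 +6≡6 +5≡2 +5≡7  (mod 9)
⟦path⟧: +7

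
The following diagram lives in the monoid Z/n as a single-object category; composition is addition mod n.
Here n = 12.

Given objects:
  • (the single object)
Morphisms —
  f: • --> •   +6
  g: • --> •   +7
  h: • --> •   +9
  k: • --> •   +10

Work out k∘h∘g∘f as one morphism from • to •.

  0 +6≡6 +7≡1 +9≡10 +10≡8  (mod 12)
composite: +8

Answer: +8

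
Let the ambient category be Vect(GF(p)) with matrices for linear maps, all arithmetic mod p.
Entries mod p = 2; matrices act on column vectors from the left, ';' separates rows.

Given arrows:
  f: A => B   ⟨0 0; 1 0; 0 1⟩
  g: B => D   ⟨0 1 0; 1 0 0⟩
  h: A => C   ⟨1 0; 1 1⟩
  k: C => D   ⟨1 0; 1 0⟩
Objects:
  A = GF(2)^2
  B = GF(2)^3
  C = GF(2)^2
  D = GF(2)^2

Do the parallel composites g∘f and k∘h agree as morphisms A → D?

Answer: DOES NOT COMMUTE

Trace:
Along f;g (path 1):
  e0=⟨1,0⟩ f=>⟨0,1,0⟩ g=>⟨1,0⟩
  e1=⟨0,1⟩ f=>⟨0,0,1⟩ g=>⟨0,0⟩
  result₁ = ⟨1 0; 0 0⟩
Along h;k (path 2):
  e0=⟨1,0⟩ h=>⟨1,1⟩ k=>⟨1,1⟩
  e1=⟨0,1⟩ h=>⟨0,1⟩ k=>⟨0,0⟩
  result₂ = ⟨1 0; 1 0⟩
Equal? distinct morphisms ✗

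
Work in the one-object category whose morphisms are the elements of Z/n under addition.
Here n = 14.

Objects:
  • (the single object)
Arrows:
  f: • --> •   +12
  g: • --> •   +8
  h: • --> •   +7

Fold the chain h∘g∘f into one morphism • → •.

Answer: +13

Trace:
  0 +12≡12 +8≡6 +7≡13  (mod 14)
composite: +13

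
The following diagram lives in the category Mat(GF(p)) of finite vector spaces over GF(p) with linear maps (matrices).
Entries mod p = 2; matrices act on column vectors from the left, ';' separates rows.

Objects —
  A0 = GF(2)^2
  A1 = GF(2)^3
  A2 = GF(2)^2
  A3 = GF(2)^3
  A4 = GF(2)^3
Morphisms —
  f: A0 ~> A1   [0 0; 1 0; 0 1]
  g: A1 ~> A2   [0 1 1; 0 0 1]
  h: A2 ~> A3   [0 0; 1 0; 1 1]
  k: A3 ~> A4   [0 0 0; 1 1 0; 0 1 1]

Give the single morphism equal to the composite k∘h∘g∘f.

  e0=⟨1,0⟩ f~>⟨0,1,0⟩ g~>⟨1,0⟩ h~>⟨0,1,1⟩ k~>⟨0,1,0⟩
  e1=⟨0,1⟩ f~>⟨0,0,1⟩ g~>⟨1,1⟩ h~>⟨0,1,0⟩ k~>⟨0,1,1⟩
⟦path⟧: [0 0; 1 1; 0 1]

Answer: [0 0; 1 1; 0 1]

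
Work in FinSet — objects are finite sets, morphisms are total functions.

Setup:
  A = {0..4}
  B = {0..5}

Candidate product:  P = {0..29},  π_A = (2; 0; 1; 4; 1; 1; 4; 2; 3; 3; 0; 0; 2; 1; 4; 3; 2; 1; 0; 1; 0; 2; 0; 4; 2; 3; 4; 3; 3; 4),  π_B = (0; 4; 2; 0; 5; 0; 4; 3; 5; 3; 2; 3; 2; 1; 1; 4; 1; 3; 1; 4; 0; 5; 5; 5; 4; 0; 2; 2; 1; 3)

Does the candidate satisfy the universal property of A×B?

Answer: VALID PRODUCT

Trace:
|A|·|B| = 5·6 = 30;  |P| = 30
Check the pairing map k ↦ (π_A(k), π_B(k)):
  0 -> (2,0)
  1 -> (0,4)
  2 -> (1,2)
  3 -> (4,0)
  4 -> (1,5)
  5 -> (1,0)
  6 -> (4,4)
  7 -> (2,3)
  8 -> (3,5)
  9 -> (3,3)
  10 -> (0,2)
  11 -> (0,3)
  12 -> (2,2)
  13 -> (1,1)
  14 -> (4,1)
  15 -> (3,4)
  16 -> (2,1)
  17 -> (1,3)
  18 -> (0,1)
  19 -> (1,4)
  20 -> (0,0)
  21 -> (2,5)
  22 -> (0,5)
  23 -> (4,5)
  24 -> (2,4)
  25 -> (3,0)
  26 -> (4,2)
  27 -> (3,2)
  28 -> (3,1)
  29 -> (4,3)
distinct pairs in image: 30 / 30 needed
  → bijection onto A×B; projections well-typed.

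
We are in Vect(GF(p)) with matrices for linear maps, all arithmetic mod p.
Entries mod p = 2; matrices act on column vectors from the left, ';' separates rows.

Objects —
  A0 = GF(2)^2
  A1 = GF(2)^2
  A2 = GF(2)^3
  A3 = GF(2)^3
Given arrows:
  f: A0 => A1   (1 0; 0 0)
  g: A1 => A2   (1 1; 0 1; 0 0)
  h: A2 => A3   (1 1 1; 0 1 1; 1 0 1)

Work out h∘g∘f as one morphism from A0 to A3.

Answer: (1 0; 0 0; 1 0)

Trace:
  e0=(1,0) f=>(1,0) g=>(1,0,0) h=>(1,0,1)
  e1=(0,1) f=>(0,0) g=>(0,0,0) h=>(0,0,0)
composite: (1 0; 0 0; 1 0)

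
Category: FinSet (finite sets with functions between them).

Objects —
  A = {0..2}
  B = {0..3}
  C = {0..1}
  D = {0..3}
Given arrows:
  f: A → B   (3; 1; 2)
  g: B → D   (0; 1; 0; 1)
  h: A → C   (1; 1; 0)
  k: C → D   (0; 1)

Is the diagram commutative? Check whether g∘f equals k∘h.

Answer: COMMUTES

Derivation:
Along f;g (path 1):
  0 f→3 g→1
  1 f→1 g→1
  2 f→2 g→0
  result₁ = (1; 1; 0)
Along h;k (path 2):
  0 h→1 k→1
  1 h→1 k→1
  2 h→0 k→0
  result₂ = (1; 1; 0)
Equal? equal; square commutes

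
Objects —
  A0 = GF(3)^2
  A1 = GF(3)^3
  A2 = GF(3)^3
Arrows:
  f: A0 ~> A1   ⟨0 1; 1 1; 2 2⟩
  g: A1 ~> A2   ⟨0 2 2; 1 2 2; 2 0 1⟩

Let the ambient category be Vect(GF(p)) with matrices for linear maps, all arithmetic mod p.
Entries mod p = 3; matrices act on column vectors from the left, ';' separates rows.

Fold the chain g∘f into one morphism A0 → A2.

Answer: ⟨0 0; 0 1; 2 1⟩

Derivation:
  e0=[1,0] f~>[0,1,2] g~>[0,0,2]
  e1=[0,1] f~>[1,1,2] g~>[0,1,1]
composite: ⟨0 0; 0 1; 2 1⟩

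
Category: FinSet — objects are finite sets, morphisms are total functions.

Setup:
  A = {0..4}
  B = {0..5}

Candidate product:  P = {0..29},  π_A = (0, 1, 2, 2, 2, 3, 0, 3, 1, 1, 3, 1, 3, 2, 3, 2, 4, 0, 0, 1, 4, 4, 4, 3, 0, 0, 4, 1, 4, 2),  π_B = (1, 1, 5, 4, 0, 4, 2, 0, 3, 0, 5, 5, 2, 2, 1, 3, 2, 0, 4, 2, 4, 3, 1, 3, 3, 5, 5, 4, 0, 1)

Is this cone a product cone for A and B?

|A|·|B| = 5·6 = 30;  |P| = 30
Check the pairing map k ↦ (π_A(k), π_B(k)):
  0 -> (0,1)
  1 -> (1,1)
  2 -> (2,5)
  3 -> (2,4)
  4 -> (2,0)
  5 -> (3,4)
  6 -> (0,2)
  7 -> (3,0)
  8 -> (1,3)
  9 -> (1,0)
  10 -> (3,5)
  11 -> (1,5)
  12 -> (3,2)
  13 -> (2,2)
  14 -> (3,1)
  15 -> (2,3)
  16 -> (4,2)
  17 -> (0,0)
  18 -> (0,4)
  19 -> (1,2)
  20 -> (4,4)
  21 -> (4,3)
  22 -> (4,1)
  23 -> (3,3)
  24 -> (0,3)
  25 -> (0,5)
  26 -> (4,5)
  27 -> (1,4)
  28 -> (4,0)
  29 -> (2,1)
distinct pairs in image: 30 / 30 needed
  → bijection onto A×B; projections well-typed.

Answer: VALID PRODUCT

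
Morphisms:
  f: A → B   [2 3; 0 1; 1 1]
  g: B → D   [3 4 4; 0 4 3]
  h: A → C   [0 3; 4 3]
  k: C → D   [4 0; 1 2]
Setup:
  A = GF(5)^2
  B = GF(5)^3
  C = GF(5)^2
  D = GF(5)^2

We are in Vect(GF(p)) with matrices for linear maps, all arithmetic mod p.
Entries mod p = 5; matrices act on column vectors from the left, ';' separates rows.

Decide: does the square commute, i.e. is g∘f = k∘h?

Along f;g (path 1):
  e0=⟨1,0⟩ f→⟨2,0,1⟩ g→⟨0,3⟩
  e1=⟨0,1⟩ f→⟨3,1,1⟩ g→⟨2,2⟩
  composite₁ = [0 2; 3 2]
Along h;k (path 2):
  e0=⟨1,0⟩ h→⟨0,4⟩ k→⟨0,3⟩
  e1=⟨0,1⟩ h→⟨3,3⟩ k→⟨2,4⟩
  composite₂ = [0 2; 3 4]
Equal? distinct morphisms ✗

Answer: DOES NOT COMMUTE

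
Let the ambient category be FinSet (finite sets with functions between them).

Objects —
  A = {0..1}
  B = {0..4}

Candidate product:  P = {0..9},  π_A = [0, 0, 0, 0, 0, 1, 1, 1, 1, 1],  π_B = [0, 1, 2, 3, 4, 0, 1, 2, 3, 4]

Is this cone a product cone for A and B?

|A|·|B| = 2·5 = 10;  |P| = 10
Check the pairing map k ↦ (π_A(k), π_B(k)):
  0 -> (0,0)
  1 -> (0,1)
  2 -> (0,2)
  3 -> (0,3)
  4 -> (0,4)
  5 -> (1,0)
  6 -> (1,1)
  7 -> (1,2)
  8 -> (1,3)
  9 -> (1,4)
distinct pairs in image: 10 / 10 needed
  → bijection onto A×B; projections well-typed.

Answer: VALID PRODUCT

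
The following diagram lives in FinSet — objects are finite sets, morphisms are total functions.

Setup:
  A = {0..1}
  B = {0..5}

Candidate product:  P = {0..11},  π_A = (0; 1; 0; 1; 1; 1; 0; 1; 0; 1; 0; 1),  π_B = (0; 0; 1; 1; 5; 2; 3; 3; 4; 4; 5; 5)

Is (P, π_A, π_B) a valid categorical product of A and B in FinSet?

Answer: NOT A VALID PRODUCT — duplicate pair at indices 11,4

Work:
|A|·|B| = 2·6 = 12;  |P| = 12
Check the pairing map k ↦ (π_A(k), π_B(k)):
  0 : (0,0)
  1 : (1,0)
  2 : (0,1)
  3 : (1,1)
  4 : (1,5)
  5 : (1,2)
  6 : (0,3)
  7 : (1,3)
  8 : (0,4)
  9 : (1,4)
  10 : (0,5)
  11 : (1,5)  ✗ repeats pair of k=4
distinct pairs in image: 11 / 12 needed
  → (1,5) hit at k=4 and k=11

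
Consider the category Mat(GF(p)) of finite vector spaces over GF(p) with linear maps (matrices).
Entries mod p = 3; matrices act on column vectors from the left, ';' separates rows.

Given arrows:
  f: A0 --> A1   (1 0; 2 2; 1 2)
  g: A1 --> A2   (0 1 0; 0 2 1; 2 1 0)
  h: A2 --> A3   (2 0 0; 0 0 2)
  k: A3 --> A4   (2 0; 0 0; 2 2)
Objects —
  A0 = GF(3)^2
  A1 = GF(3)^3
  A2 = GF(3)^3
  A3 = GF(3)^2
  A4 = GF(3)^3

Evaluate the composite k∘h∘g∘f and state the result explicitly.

  e0=(1,0) f-->(1,2,1) g-->(2,2,1) h-->(1,2) k-->(2,0,0)
  e1=(0,1) f-->(0,2,2) g-->(2,0,2) h-->(1,1) k-->(2,0,1)
⟦path⟧: (2 2; 0 0; 0 1)

Answer: (2 2; 0 0; 0 1)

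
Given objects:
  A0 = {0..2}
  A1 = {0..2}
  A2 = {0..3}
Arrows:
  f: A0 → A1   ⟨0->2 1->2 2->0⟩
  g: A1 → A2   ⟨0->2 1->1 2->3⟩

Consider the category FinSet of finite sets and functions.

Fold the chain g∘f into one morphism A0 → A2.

Answer: ⟨0->3 1->3 2->2⟩

Trace:
  0 f→2 g→3
  1 f→2 g→3
  2 f→0 g→2
result: ⟨0->3 1->3 2->2⟩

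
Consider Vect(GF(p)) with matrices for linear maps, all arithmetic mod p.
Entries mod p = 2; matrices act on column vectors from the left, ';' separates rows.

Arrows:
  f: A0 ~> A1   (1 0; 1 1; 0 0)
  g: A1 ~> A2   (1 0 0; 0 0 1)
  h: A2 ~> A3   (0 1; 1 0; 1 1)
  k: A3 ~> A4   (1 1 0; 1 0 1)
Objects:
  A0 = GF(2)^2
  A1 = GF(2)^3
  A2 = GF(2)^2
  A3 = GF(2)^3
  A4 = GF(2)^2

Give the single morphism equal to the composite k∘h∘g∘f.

Answer: (1 0; 1 0)

Work:
  e0=⟨1,0⟩ f~>⟨1,1,0⟩ g~>⟨1,0⟩ h~>⟨0,1,1⟩ k~>⟨1,1⟩
  e1=⟨0,1⟩ f~>⟨0,1,0⟩ g~>⟨0,0⟩ h~>⟨0,0,0⟩ k~>⟨0,0⟩
result: (1 0; 1 0)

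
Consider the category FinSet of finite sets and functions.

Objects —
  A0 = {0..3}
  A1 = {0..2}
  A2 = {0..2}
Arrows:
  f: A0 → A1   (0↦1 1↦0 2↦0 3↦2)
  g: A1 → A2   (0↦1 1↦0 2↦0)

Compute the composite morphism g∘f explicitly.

Answer: (0↦0 1↦1 2↦1 3↦0)

Work:
  0 f→1 g→0
  1 f→0 g→1
  2 f→0 g→1
  3 f→2 g→0
⟦path⟧: (0↦0 1↦1 2↦1 3↦0)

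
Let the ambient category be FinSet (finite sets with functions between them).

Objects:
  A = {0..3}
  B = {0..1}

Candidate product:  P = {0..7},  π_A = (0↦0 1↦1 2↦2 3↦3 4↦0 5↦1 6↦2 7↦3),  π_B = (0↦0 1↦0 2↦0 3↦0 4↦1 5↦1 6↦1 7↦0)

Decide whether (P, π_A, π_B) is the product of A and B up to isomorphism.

Answer: NOT A VALID PRODUCT — duplicate pair at indices 3,7

Work:
|A|·|B| = 4·2 = 8;  |P| = 8
Check the pairing map k ↦ (π_A(k), π_B(k)):
  0 ↦ (0,0)
  1 ↦ (1,0)
  2 ↦ (2,0)
  3 ↦ (3,0)
  4 ↦ (0,1)
  5 ↦ (1,1)
  6 ↦ (2,1)
  7 ↦ (3,0)  ✗ repeats pair of k=3
distinct pairs in image: 7 / 8 needed
  → (3,0) hit at k=3 and k=7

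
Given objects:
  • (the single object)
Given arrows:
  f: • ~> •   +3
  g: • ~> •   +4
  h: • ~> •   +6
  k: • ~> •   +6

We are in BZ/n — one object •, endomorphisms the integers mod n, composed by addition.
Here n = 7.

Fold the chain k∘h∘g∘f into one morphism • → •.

Answer: +5

Trace:
  0 +3≡3 +4≡0 +6≡6 +6≡5  (mod 7)
composite: +5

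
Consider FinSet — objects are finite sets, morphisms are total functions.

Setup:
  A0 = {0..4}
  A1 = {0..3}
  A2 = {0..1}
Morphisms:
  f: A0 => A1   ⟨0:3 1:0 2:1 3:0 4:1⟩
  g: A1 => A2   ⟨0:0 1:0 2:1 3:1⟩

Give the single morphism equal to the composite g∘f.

Answer: ⟨0:1 1:0 2:0 3:0 4:0⟩

Work:
  0 f=>3 g=>1
  1 f=>0 g=>0
  2 f=>1 g=>0
  3 f=>0 g=>0
  4 f=>1 g=>0
composite: ⟨0:1 1:0 2:0 3:0 4:0⟩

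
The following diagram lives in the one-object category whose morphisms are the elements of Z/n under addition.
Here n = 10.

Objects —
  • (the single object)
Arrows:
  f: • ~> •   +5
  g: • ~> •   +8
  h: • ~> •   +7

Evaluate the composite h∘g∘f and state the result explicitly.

  0 +5≡5 +8≡3 +7≡0  (mod 10)
result: +0

Answer: +0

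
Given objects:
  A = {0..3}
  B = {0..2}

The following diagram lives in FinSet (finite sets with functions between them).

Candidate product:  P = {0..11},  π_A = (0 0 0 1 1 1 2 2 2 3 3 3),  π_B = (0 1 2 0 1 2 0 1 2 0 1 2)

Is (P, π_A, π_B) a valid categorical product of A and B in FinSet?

Answer: VALID PRODUCT

Trace:
|A|·|B| = 4·3 = 12;  |P| = 12
Check the pairing map k ↦ (π_A(k), π_B(k)):
  0 : (0,0)
  1 : (0,1)
  2 : (0,2)
  3 : (1,0)
  4 : (1,1)
  5 : (1,2)
  6 : (2,0)
  7 : (2,1)
  8 : (2,2)
  9 : (3,0)
  10 : (3,1)
  11 : (3,2)
distinct pairs in image: 12 / 12 needed
  → bijection onto A×B; projections well-typed.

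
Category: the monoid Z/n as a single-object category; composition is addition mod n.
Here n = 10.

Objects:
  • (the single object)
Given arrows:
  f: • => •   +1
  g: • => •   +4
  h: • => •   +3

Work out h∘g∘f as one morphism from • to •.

Answer: +8

Trace:
  0 +1≡1 +4≡5 +3≡8  (mod 10)
⟦path⟧: +8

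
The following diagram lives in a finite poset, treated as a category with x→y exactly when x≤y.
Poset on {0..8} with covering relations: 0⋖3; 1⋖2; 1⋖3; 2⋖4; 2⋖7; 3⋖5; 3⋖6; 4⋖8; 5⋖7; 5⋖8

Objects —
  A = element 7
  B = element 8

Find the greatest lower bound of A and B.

Lower bounds of A=7 and B=8: {0,1,2,3,5}
  maximal lower bounds 2 and 5 are incomparable: neither 2<=5 nor 5<=2
→ no greatest lower bound exists

Answer: NO MEET EXISTS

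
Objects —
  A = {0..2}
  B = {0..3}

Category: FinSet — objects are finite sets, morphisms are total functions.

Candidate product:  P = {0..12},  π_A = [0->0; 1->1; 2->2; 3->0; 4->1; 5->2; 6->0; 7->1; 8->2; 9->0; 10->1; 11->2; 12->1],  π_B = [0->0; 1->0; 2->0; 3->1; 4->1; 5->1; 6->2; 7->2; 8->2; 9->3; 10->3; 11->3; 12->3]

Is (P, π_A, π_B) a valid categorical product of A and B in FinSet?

Answer: NOT A VALID PRODUCT — |P|=13 ≠ |A|·|B|=12

Derivation:
|A|·|B| = 3·4 = 12;  |P| = 13
  → cardinalities differ; no bijection possible.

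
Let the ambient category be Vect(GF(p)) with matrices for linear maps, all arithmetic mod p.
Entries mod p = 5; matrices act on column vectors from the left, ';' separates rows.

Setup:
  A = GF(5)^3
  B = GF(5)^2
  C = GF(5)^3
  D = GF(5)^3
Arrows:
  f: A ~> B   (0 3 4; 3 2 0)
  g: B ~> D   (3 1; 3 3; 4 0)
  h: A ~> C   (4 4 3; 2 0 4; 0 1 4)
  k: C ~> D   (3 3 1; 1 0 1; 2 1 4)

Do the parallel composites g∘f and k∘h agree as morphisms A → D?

Answer: DOES NOT COMMUTE

Trace:
Along f;g (path 1):
  e0=[1,0,0] f~>[0,3] g~>[3,4,0]
  e1=[0,1,0] f~>[3,2] g~>[1,0,2]
  e2=[0,0,1] f~>[4,0] g~>[2,2,1]
  ⟦path⟧₁ = (3 1 2; 4 0 2; 0 2 1)
Along h;k (path 2):
  e0=[1,0,0] h~>[4,2,0] k~>[3,4,0]
  e1=[0,1,0] h~>[4,0,1] k~>[3,0,2]
  e2=[0,0,1] h~>[3,4,4] k~>[0,2,1]
  ⟦path⟧₂ = (3 3 0; 4 0 2; 0 2 1)
Equal? distinct morphisms ✗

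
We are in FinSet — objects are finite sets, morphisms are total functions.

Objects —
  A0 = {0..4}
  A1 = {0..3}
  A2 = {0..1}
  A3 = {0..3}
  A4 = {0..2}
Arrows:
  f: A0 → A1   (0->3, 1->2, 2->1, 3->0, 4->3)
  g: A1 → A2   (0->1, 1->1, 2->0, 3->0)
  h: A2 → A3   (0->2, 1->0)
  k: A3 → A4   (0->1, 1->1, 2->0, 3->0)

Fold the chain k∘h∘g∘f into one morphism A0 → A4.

Answer: (0->0, 1->0, 2->1, 3->1, 4->0)

Work:
  0 f→3 g→0 h→2 k→0
  1 f→2 g→0 h→2 k→0
  2 f→1 g→1 h→0 k→1
  3 f→0 g→1 h→0 k→1
  4 f→3 g→0 h→2 k→0
⟦path⟧: (0->0, 1->0, 2->1, 3->1, 4->0)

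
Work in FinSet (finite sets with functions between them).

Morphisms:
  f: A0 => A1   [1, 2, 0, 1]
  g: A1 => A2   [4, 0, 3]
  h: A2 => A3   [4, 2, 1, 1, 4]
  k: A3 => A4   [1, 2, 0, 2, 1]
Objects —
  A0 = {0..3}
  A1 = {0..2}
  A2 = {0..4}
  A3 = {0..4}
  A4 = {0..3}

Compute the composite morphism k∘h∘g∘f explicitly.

Answer: [1, 2, 1, 1]

Derivation:
  0 f=>1 g=>0 h=>4 k=>1
  1 f=>2 g=>3 h=>1 k=>2
  2 f=>0 g=>4 h=>4 k=>1
  3 f=>1 g=>0 h=>4 k=>1
composite: [1, 2, 1, 1]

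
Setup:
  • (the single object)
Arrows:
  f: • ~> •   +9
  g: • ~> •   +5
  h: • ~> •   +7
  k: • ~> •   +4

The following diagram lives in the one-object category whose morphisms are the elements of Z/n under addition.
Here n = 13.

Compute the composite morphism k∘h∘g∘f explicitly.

  0 +9≡9 +5≡1 +7≡8 +4≡12  (mod 13)
result: +12

Answer: +12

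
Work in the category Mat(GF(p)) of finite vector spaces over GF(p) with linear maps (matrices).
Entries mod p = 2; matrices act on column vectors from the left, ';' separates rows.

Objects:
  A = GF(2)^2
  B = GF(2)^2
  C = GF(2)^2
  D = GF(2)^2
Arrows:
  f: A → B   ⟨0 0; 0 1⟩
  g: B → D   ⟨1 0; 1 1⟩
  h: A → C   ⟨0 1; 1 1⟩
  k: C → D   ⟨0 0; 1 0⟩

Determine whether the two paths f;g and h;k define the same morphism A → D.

Path 1 = f;g:
  e0=[1,0] f→[0,0] g→[0,0]
  e1=[0,1] f→[0,1] g→[0,1]
  result₁ = ⟨0 0; 0 1⟩
Path 2 = h;k:
  e0=[1,0] h→[0,1] k→[0,0]
  e1=[0,1] h→[1,1] k→[0,1]
  result₂ = ⟨0 0; 0 1⟩
Equal? YES — commutes

Answer: COMMUTES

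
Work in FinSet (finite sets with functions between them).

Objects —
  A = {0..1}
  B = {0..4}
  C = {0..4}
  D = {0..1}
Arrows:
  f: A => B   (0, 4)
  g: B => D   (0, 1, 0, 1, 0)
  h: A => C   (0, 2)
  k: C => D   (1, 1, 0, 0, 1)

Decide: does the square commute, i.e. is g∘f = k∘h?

Answer: DOES NOT COMMUTE

Derivation:
Path 1 = f;g:
  0 f=>0 g=>0
  1 f=>4 g=>0
  ⟦path⟧₁ = (0, 0)
Path 2 = h;k:
  0 h=>0 k=>1
  1 h=>2 k=>0
  ⟦path⟧₂ = (1, 0)
Equal? differ; not commutative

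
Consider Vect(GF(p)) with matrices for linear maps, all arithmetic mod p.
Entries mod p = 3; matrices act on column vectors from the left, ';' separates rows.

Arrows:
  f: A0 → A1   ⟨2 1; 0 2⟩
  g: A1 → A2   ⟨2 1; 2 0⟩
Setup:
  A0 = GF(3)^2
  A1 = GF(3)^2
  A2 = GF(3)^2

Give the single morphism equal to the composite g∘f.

  e0=[1,0] f→[2,0] g→[1,1]
  e1=[0,1] f→[1,2] g→[1,2]
composite: ⟨1 1; 1 2⟩

Answer: ⟨1 1; 1 2⟩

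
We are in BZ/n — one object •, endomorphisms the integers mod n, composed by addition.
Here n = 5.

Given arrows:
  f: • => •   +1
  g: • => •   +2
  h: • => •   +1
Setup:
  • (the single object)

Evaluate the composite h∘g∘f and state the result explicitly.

Answer: +4

Derivation:
  0 +1≡1 +2≡3 +1≡4  (mod 5)
result: +4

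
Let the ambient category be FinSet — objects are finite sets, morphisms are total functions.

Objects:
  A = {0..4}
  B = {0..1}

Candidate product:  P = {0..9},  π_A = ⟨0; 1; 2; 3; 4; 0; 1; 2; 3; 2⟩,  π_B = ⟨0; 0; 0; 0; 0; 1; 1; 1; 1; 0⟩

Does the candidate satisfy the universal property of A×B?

Answer: NOT A VALID PRODUCT — duplicate pair at indices 2,9

Work:
|A|·|B| = 5·2 = 10;  |P| = 10
Check the pairing map k ↦ (π_A(k), π_B(k)):
  0 ↦ (0,0)
  1 ↦ (1,0)
  2 ↦ (2,0)
  3 ↦ (3,0)
  4 ↦ (4,0)
  5 ↦ (0,1)
  6 ↦ (1,1)
  7 ↦ (2,1)
  8 ↦ (3,1)
  9 ↦ (2,0)  ✗ repeats pair of k=2
distinct pairs in image: 9 / 10 needed
  → (2,0) hit at k=2 and k=9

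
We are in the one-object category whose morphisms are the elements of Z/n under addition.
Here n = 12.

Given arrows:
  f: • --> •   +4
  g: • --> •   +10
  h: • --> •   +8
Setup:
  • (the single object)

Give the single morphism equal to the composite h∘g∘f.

Answer: +10

Trace:
  0 +4≡4 +10≡2 +8≡10  (mod 12)
result: +10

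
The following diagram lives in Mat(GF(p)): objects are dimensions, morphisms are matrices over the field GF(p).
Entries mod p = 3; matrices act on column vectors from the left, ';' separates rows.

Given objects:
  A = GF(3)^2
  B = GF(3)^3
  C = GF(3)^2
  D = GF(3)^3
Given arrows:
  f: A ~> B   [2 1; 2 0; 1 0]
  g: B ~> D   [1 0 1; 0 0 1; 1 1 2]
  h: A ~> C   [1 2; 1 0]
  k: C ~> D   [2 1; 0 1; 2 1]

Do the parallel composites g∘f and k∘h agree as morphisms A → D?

1) trace f;g:
  e0=[1,0] f~>[2,2,1] g~>[0,1,0]
  e1=[0,1] f~>[1,0,0] g~>[1,0,1]
  composite₁ = [0 1; 1 0; 0 1]
2) trace h;k:
  e0=[1,0] h~>[1,1] k~>[0,1,0]
  e1=[0,1] h~>[2,0] k~>[1,0,1]
  composite₂ = [0 1; 1 0; 0 1]
Equal? equal; square commutes

Answer: COMMUTES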